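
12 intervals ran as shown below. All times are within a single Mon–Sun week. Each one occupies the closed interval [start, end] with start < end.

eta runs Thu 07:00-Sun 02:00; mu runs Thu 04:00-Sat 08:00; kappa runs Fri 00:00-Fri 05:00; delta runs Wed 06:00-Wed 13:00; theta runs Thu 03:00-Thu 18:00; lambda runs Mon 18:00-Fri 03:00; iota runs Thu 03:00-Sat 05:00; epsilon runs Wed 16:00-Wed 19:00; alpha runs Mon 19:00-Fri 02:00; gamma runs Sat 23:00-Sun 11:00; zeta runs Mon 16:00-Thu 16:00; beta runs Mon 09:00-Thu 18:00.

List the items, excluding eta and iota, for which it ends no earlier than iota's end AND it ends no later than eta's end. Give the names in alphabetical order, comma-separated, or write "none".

Conditions: its end is no earlier than iota's end (X.end >= Sat 05:00) AND its end is no later than eta's end (X.end <= Sun 02:00).
alpha: end Fri 02:00 >= Sat 05:00? ✗; end Fri 02:00 <= Sun 02:00? ✓ → no.
beta: end Thu 18:00 >= Sat 05:00? ✗; end Thu 18:00 <= Sun 02:00? ✓ → no.
delta: end Wed 13:00 >= Sat 05:00? ✗; end Wed 13:00 <= Sun 02:00? ✓ → no.
epsilon: end Wed 19:00 >= Sat 05:00? ✗; end Wed 19:00 <= Sun 02:00? ✓ → no.
gamma: end Sun 11:00 >= Sat 05:00? ✓; end Sun 11:00 <= Sun 02:00? ✗ → no.
kappa: end Fri 05:00 >= Sat 05:00? ✗; end Fri 05:00 <= Sun 02:00? ✓ → no.
lambda: end Fri 03:00 >= Sat 05:00? ✗; end Fri 03:00 <= Sun 02:00? ✓ → no.
mu: end Sat 08:00 >= Sat 05:00? ✓; end Sat 08:00 <= Sun 02:00? ✓ → yes.
theta: end Thu 18:00 >= Sat 05:00? ✗; end Thu 18:00 <= Sun 02:00? ✓ → no.
zeta: end Thu 16:00 >= Sat 05:00? ✗; end Thu 16:00 <= Sun 02:00? ✓ → no.
Result: mu.

mu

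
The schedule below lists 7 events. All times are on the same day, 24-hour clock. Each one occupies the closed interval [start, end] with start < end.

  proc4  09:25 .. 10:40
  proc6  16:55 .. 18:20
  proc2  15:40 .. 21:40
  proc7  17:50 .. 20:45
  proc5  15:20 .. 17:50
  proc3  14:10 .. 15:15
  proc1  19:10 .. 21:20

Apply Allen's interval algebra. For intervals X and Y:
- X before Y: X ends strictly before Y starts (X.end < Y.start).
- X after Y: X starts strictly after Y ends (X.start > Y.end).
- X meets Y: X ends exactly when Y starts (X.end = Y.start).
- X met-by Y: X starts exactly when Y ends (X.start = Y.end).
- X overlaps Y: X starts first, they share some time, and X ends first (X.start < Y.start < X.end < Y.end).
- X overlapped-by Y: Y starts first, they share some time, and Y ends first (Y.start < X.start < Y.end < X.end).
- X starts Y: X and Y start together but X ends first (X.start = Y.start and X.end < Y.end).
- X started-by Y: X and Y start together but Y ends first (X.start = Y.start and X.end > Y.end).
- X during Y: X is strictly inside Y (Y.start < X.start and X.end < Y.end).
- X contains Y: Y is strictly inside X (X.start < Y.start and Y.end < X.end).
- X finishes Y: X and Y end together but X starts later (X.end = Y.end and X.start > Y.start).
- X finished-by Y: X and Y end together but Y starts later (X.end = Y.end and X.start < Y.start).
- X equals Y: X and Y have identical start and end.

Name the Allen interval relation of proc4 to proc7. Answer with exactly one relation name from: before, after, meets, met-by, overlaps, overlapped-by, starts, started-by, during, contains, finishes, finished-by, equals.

proc4 = [09:25, 10:40]; proc7 = [17:50, 20:45].
Compare endpoints: proc4.start < proc7.start, proc4.start < proc7.end, proc4.end < proc7.start, proc4.end < proc7.end.
That pattern is 'before'.

before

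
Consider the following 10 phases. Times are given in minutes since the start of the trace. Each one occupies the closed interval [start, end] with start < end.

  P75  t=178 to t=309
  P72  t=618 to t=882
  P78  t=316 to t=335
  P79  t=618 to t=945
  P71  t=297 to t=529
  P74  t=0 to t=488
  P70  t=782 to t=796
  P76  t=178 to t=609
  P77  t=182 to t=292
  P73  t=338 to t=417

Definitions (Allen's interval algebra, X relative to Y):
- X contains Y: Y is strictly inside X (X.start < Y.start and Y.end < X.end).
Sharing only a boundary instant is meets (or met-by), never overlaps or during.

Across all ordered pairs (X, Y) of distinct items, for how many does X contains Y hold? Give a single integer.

Checking all 90 ordered pairs for relation 'contains'; matching pairs in alphabetical order:
(P71, P73): P71 contains P73 ✓
(P71, P78): P71 contains P78 ✓
(P72, P70): P72 contains P70 ✓
(P74, P73): P74 contains P73 ✓
(P74, P75): P74 contains P75 ✓
(P74, P77): P74 contains P77 ✓
(P74, P78): P74 contains P78 ✓
(P75, P77): P75 contains P77 ✓
(P76, P71): P76 contains P71 ✓
(P76, P73): P76 contains P73 ✓
(P76, P77): P76 contains P77 ✓
(P76, P78): P76 contains P78 ✓
(P79, P70): P79 contains P70 ✓
Count: 13.

13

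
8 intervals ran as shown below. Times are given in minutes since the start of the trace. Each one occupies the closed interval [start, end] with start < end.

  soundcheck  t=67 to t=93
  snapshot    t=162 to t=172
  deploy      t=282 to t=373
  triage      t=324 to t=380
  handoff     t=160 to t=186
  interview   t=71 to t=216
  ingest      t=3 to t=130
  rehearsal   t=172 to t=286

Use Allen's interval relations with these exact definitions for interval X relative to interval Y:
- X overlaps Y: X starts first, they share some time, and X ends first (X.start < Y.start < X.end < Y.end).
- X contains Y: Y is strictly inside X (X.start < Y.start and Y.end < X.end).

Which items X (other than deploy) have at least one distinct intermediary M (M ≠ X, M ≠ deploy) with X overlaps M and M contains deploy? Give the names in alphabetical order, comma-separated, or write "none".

none

Target deploy = [t=282, t=373].
Intermediaries M with M contains deploy: none.
Union: none.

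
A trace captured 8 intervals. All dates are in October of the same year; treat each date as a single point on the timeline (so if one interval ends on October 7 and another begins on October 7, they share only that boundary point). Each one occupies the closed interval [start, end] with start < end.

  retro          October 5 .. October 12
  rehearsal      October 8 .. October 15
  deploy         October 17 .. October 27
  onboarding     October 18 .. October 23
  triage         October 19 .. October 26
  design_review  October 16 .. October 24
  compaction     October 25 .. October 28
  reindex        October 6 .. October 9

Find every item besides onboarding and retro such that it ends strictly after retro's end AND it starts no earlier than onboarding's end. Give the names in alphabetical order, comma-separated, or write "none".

compaction

Conditions: its end is strictly after retro's end (X.end > October 12) AND its start is no earlier than onboarding's end (X.start >= October 23).
compaction: end October 28 > October 12? ✓; start October 25 >= October 23? ✓ → yes.
deploy: end October 27 > October 12? ✓; start October 17 >= October 23? ✗ → no.
design_review: end October 24 > October 12? ✓; start October 16 >= October 23? ✗ → no.
rehearsal: end October 15 > October 12? ✓; start October 8 >= October 23? ✗ → no.
reindex: end October 9 > October 12? ✗; start October 6 >= October 23? ✗ → no.
triage: end October 26 > October 12? ✓; start October 19 >= October 23? ✗ → no.
Result: compaction.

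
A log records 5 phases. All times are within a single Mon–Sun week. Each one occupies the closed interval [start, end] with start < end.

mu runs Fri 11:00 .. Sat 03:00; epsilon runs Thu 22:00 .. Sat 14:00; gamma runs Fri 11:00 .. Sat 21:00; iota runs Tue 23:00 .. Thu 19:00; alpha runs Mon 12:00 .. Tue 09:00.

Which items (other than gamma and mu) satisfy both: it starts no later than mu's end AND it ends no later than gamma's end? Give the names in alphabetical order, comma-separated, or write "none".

alpha, epsilon, iota

Conditions: its start is no later than mu's end (X.start <= Sat 03:00) AND its end is no later than gamma's end (X.end <= Sat 21:00).
alpha: start Mon 12:00 <= Sat 03:00? ✓; end Tue 09:00 <= Sat 21:00? ✓ → yes.
epsilon: start Thu 22:00 <= Sat 03:00? ✓; end Sat 14:00 <= Sat 21:00? ✓ → yes.
iota: start Tue 23:00 <= Sat 03:00? ✓; end Thu 19:00 <= Sat 21:00? ✓ → yes.
Result: alpha, epsilon, iota.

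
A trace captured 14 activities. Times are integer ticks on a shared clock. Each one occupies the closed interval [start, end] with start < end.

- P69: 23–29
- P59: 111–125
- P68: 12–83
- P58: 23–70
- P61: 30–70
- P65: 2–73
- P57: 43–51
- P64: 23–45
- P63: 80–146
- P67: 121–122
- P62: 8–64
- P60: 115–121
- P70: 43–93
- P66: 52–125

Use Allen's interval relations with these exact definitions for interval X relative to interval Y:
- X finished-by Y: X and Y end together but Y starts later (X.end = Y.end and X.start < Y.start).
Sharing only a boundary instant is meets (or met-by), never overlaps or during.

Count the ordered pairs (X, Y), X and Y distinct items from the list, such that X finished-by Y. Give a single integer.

Checking all 182 ordered pairs for relation 'finished-by'; matching pairs in alphabetical order:
(P58, P61): P58 finished-by P61 ✓
(P66, P59): P66 finished-by P59 ✓
Count: 2.

2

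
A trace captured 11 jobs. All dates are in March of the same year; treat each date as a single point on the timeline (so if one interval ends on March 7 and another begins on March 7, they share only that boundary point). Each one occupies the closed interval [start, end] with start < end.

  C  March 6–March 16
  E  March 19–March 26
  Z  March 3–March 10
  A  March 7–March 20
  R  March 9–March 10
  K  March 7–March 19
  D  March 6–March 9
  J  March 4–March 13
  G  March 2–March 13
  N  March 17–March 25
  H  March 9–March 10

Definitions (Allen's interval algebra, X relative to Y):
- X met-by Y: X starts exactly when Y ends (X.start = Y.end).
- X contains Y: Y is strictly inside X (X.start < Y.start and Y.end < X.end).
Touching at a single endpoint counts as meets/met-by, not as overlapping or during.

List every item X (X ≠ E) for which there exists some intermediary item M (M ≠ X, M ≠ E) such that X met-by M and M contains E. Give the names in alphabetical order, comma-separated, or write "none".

none

Target E = [March 19, March 26].
Intermediaries M with M contains E: none.
Union: none.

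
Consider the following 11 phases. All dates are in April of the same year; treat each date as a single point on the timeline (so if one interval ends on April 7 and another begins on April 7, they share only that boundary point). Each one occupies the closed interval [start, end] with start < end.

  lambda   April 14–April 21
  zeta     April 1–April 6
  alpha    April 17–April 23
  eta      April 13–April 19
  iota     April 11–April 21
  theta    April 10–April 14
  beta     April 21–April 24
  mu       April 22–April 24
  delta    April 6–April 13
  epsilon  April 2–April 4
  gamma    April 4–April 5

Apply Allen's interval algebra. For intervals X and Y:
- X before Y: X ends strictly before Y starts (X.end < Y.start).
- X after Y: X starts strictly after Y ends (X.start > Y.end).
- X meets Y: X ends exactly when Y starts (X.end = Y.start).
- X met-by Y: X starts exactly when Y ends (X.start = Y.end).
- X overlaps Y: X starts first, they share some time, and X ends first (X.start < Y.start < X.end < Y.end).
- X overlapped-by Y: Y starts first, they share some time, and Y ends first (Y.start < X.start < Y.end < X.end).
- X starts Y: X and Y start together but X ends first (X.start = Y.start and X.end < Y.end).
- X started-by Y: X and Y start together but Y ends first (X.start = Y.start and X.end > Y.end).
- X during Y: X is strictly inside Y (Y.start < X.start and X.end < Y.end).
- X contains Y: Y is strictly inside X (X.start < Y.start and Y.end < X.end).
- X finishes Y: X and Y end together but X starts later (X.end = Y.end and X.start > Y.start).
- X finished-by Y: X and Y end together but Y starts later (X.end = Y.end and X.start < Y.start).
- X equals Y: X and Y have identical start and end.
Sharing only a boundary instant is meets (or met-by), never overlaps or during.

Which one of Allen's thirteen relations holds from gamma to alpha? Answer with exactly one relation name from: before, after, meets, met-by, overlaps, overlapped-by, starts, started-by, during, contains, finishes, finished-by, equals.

gamma = [April 4, April 5]; alpha = [April 17, April 23].
Compare endpoints: gamma.start < alpha.start, gamma.start < alpha.end, gamma.end < alpha.start, gamma.end < alpha.end.
That pattern is 'before'.

before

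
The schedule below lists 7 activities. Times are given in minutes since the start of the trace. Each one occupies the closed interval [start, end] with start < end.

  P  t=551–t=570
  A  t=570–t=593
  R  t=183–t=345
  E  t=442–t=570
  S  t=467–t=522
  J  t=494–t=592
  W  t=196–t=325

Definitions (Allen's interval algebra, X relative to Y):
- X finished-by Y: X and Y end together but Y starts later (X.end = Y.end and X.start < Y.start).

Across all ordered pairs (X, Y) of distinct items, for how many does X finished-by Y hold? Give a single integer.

1

Checking all 42 ordered pairs for relation 'finished-by'; matching pairs in alphabetical order:
(E, P): E finished-by P ✓
Count: 1.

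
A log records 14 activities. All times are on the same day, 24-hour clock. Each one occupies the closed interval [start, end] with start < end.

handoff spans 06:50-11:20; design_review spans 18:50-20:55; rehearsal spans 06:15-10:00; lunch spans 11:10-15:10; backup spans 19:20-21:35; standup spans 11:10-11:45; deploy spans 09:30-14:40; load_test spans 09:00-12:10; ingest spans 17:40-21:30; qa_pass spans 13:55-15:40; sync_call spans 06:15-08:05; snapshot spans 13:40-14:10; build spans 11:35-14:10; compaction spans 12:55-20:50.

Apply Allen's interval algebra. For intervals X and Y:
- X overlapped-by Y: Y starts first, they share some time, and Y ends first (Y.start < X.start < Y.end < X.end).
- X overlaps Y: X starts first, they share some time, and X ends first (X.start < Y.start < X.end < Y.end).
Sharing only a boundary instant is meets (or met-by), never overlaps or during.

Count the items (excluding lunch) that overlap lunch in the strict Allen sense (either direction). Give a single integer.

Target lunch = [11:10, 15:10].
backup [19:20, 21:35] → after → no.
build [11:35, 14:10] → during → no.
compaction [12:55, 20:50] → overlapped-by → counts.
deploy [09:30, 14:40] → overlaps → counts.
design_review [18:50, 20:55] → after → no.
handoff [06:50, 11:20] → overlaps → counts.
ingest [17:40, 21:30] → after → no.
load_test [09:00, 12:10] → overlaps → counts.
qa_pass [13:55, 15:40] → overlapped-by → counts.
rehearsal [06:15, 10:00] → before → no.
snapshot [13:40, 14:10] → during → no.
standup [11:10, 11:45] → starts → no.
sync_call [06:15, 08:05] → before → no.
Total: 5.

5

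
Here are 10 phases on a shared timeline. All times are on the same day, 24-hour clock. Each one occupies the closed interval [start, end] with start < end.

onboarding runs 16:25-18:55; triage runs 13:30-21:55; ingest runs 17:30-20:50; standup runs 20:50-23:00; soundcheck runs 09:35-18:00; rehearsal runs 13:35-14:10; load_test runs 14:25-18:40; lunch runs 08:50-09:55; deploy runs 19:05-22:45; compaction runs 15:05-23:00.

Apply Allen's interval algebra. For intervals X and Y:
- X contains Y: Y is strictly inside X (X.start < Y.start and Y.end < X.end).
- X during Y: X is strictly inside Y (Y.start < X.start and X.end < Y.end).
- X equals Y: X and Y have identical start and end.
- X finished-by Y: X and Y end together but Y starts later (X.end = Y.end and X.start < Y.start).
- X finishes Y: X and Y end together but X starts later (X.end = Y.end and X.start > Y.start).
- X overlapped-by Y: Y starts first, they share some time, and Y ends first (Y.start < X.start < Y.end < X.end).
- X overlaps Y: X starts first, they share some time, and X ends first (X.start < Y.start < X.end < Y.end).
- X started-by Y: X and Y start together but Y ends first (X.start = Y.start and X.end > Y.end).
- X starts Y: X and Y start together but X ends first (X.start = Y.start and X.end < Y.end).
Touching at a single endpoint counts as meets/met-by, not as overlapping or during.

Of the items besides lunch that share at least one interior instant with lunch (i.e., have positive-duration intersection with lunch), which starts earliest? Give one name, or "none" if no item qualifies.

soundcheck

Target lunch = [08:50, 09:55].
compaction [15:05, 23:00] → after → excluded.
deploy [19:05, 22:45] → after → excluded.
ingest [17:30, 20:50] → after → excluded.
load_test [14:25, 18:40] → after → excluded.
onboarding [16:25, 18:55] → after → excluded.
rehearsal [13:35, 14:10] → after → excluded.
soundcheck [09:35, 18:00] → overlapped-by → candidate.
standup [20:50, 23:00] → after → excluded.
triage [13:30, 21:55] → after → excluded.
Among candidates, earliest start is 09:35 → soundcheck.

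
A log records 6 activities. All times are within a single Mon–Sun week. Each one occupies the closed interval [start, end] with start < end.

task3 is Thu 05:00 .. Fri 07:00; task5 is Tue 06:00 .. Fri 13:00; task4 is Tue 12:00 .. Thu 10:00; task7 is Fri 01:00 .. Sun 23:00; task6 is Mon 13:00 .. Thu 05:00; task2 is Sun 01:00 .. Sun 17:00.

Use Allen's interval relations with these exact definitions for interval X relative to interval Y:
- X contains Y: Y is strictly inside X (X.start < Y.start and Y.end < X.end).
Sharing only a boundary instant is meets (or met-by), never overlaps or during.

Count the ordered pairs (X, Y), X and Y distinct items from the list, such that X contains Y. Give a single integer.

3

Checking all 30 ordered pairs for relation 'contains'; matching pairs in alphabetical order:
(task5, task3): task5 contains task3 ✓
(task5, task4): task5 contains task4 ✓
(task7, task2): task7 contains task2 ✓
Count: 3.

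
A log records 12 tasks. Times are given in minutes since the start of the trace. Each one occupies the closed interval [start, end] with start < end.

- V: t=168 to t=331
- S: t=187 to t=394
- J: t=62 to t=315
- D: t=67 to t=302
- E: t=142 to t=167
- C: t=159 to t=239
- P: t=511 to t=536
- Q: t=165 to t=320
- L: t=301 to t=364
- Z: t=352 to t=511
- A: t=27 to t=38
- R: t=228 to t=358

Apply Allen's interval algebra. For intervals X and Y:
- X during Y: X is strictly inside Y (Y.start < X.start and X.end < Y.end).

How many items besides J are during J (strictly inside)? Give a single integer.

Target J = [t=62, t=315].
A [t=27, t=38] → before → no.
C [t=159, t=239] → during → counts.
D [t=67, t=302] → during → counts.
E [t=142, t=167] → during → counts.
L [t=301, t=364] → overlapped-by → no.
P [t=511, t=536] → after → no.
Q [t=165, t=320] → overlapped-by → no.
R [t=228, t=358] → overlapped-by → no.
S [t=187, t=394] → overlapped-by → no.
V [t=168, t=331] → overlapped-by → no.
Z [t=352, t=511] → after → no.
Total: 3.

3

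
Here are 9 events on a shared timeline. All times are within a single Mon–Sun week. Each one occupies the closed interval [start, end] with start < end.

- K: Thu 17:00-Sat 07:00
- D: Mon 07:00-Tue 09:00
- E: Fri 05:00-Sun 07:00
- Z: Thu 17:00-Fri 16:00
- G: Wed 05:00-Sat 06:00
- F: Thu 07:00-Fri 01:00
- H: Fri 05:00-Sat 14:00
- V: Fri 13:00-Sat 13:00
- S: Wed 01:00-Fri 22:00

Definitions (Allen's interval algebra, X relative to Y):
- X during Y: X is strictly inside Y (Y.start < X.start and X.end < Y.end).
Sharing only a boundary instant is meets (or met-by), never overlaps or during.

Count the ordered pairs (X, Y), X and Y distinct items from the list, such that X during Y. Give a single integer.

Checking all 72 ordered pairs for relation 'during'; matching pairs in alphabetical order:
(F, G): F during G ✓
(F, S): F during S ✓
(V, E): V during E ✓
(V, H): V during H ✓
(Z, G): Z during G ✓
(Z, S): Z during S ✓
Count: 6.

6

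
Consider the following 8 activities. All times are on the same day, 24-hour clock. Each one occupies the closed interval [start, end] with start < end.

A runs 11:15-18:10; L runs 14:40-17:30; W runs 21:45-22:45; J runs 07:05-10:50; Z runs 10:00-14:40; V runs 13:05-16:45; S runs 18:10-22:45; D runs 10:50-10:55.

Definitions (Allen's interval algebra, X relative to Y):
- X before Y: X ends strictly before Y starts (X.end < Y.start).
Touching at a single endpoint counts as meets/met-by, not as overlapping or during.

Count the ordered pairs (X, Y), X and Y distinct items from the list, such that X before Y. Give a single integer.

17

Checking all 56 ordered pairs for relation 'before'; matching pairs in alphabetical order:
(A, W): A before W ✓
(D, A): D before A ✓
(D, L): D before L ✓
(D, S): D before S ✓
(D, V): D before V ✓
(D, W): D before W ✓
(J, A): J before A ✓
(J, L): J before L ✓
(J, S): J before S ✓
(J, V): J before V ✓
(J, W): J before W ✓
(L, S): L before S ✓
(L, W): L before W ✓
(V, S): V before S ✓
(V, W): V before W ✓
(Z, S): Z before S ✓
(Z, W): Z before W ✓
Count: 17.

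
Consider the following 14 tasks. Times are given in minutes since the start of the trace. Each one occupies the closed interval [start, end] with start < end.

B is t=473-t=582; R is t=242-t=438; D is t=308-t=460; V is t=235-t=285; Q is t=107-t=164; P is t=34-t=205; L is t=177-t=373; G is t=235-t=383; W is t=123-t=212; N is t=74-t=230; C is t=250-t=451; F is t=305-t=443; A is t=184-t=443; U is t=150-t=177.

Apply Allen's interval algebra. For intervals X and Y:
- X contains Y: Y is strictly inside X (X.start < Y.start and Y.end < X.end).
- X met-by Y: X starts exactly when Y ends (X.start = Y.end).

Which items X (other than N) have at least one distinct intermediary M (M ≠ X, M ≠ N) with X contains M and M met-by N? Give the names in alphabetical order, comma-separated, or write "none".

none

Target N = [t=74, t=230].
Intermediaries M with M met-by N: none.
Union: none.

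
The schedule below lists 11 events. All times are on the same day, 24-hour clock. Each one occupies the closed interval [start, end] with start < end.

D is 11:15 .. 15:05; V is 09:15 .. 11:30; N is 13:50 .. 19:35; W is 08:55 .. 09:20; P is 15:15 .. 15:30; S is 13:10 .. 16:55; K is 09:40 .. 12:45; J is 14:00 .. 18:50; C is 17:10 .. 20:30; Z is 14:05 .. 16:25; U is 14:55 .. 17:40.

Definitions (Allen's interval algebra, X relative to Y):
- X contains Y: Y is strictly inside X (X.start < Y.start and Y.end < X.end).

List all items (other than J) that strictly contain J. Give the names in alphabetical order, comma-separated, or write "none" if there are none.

N

Target J = [14:00, 18:50].
C [17:10, 20:30] → overlapped-by → no.
D [11:15, 15:05] → overlaps → no.
K [09:40, 12:45] → before → no.
N [13:50, 19:35] → contains → yes.
P [15:15, 15:30] → during → no.
S [13:10, 16:55] → overlaps → no.
U [14:55, 17:40] → during → no.
V [09:15, 11:30] → before → no.
W [08:55, 09:20] → before → no.
Z [14:05, 16:25] → during → no.
Result: N.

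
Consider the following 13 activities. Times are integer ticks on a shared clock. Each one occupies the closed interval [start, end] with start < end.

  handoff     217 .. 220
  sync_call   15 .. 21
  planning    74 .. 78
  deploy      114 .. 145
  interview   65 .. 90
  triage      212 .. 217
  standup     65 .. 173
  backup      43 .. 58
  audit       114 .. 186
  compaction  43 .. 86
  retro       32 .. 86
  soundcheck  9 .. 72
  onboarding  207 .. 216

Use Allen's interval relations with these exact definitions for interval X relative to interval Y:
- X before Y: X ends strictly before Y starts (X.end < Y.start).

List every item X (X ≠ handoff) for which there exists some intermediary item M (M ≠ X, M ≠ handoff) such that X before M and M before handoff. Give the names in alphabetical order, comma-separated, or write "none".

audit, backup, compaction, deploy, interview, planning, retro, soundcheck, standup, sync_call

Target handoff = [217, 220].
Intermediaries M with M before handoff: audit, backup, compaction, deploy, interview, onboarding, planning, retro, soundcheck, standup, sync_call.
Via audit — items with X before audit: backup, compaction, interview, planning, retro, soundcheck, sync_call.
Via backup — items with X before backup: sync_call.
Via compaction — items with X before compaction: sync_call.
Via deploy — items with X before deploy: backup, compaction, interview, planning, retro, soundcheck, sync_call.
Via interview — items with X before interview: backup, sync_call.
Via onboarding — items with X before onboarding: audit, backup, compaction, deploy, interview, planning, retro, soundcheck, standup, sync_call.
Via planning — items with X before planning: backup, soundcheck, sync_call.
Via retro — items with X before retro: sync_call.
Via soundcheck — items with X before soundcheck: none.
Via standup — items with X before standup: backup, sync_call.
Via sync_call — items with X before sync_call: none.
Union: audit, backup, compaction, deploy, interview, planning, retro, soundcheck, standup, sync_call.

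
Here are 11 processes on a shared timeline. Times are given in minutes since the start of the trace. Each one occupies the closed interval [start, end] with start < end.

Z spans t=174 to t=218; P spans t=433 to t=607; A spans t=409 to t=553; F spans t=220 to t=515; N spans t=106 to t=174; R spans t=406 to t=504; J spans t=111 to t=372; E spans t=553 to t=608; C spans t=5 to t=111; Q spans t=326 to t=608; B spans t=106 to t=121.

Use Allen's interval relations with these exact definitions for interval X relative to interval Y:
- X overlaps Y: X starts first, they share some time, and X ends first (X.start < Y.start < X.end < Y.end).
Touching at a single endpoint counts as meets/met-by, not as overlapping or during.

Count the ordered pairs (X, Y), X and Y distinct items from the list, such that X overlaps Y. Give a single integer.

Checking all 110 ordered pairs for relation 'overlaps'; matching pairs in alphabetical order:
(A, P): A overlaps P ✓
(B, J): B overlaps J ✓
(C, B): C overlaps B ✓
(C, N): C overlaps N ✓
(F, A): F overlaps A ✓
(F, P): F overlaps P ✓
(F, Q): F overlaps Q ✓
(J, F): J overlaps F ✓
(J, Q): J overlaps Q ✓
(N, J): N overlaps J ✓
(P, E): P overlaps E ✓
(R, A): R overlaps A ✓
(R, P): R overlaps P ✓
Count: 13.

13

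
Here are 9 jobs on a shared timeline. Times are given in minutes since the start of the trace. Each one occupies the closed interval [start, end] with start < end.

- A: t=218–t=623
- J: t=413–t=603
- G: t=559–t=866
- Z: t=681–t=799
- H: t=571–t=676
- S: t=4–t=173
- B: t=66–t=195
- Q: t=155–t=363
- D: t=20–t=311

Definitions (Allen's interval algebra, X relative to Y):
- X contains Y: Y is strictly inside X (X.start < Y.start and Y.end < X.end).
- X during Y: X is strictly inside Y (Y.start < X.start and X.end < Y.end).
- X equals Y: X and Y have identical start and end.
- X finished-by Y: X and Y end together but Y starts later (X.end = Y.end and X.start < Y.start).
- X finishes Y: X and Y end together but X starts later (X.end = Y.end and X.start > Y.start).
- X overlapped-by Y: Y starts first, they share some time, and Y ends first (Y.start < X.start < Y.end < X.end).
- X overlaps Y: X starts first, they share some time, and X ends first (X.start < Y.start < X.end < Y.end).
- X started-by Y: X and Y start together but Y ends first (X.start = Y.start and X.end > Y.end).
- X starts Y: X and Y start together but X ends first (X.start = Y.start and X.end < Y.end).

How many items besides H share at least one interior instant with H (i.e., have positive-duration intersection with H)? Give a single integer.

3

Target H = [t=571, t=676].
A [t=218, t=623] → overlaps → counts.
B [t=66, t=195] → before → no.
D [t=20, t=311] → before → no.
G [t=559, t=866] → contains → counts.
J [t=413, t=603] → overlaps → counts.
Q [t=155, t=363] → before → no.
S [t=4, t=173] → before → no.
Z [t=681, t=799] → after → no.
Total: 3.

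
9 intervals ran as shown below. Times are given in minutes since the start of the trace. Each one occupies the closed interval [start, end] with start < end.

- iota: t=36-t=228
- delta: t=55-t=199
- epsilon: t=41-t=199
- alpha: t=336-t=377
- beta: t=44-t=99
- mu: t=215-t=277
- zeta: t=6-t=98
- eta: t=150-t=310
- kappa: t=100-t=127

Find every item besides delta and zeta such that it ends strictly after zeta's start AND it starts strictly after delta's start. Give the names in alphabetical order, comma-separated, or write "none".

Conditions: its end is strictly after zeta's start (X.end > t=6) AND its start is strictly after delta's start (X.start > t=55).
alpha: end t=377 > t=6? ✓; start t=336 > t=55? ✓ → yes.
beta: end t=99 > t=6? ✓; start t=44 > t=55? ✗ → no.
epsilon: end t=199 > t=6? ✓; start t=41 > t=55? ✗ → no.
eta: end t=310 > t=6? ✓; start t=150 > t=55? ✓ → yes.
iota: end t=228 > t=6? ✓; start t=36 > t=55? ✗ → no.
kappa: end t=127 > t=6? ✓; start t=100 > t=55? ✓ → yes.
mu: end t=277 > t=6? ✓; start t=215 > t=55? ✓ → yes.
Result: alpha, eta, kappa, mu.

alpha, eta, kappa, mu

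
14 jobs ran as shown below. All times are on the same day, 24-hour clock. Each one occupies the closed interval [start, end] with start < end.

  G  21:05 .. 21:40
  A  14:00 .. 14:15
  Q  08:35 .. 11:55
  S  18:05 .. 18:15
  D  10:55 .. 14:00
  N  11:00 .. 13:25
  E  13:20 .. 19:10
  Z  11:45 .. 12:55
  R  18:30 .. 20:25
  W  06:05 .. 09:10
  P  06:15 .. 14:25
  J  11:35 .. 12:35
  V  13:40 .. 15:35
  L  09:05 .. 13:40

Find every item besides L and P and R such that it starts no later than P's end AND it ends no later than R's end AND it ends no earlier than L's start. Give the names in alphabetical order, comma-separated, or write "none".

Conditions: its start is no later than P's end (X.start <= 14:25) AND its end is no later than R's end (X.end <= 20:25) AND its end is no earlier than L's start (X.end >= 09:05).
A: start 14:00 <= 14:25? ✓; end 14:15 <= 20:25? ✓; end 14:15 >= 09:05? ✓ → yes.
D: start 10:55 <= 14:25? ✓; end 14:00 <= 20:25? ✓; end 14:00 >= 09:05? ✓ → yes.
E: start 13:20 <= 14:25? ✓; end 19:10 <= 20:25? ✓; end 19:10 >= 09:05? ✓ → yes.
G: start 21:05 <= 14:25? ✗; end 21:40 <= 20:25? ✗; end 21:40 >= 09:05? ✓ → no.
J: start 11:35 <= 14:25? ✓; end 12:35 <= 20:25? ✓; end 12:35 >= 09:05? ✓ → yes.
N: start 11:00 <= 14:25? ✓; end 13:25 <= 20:25? ✓; end 13:25 >= 09:05? ✓ → yes.
Q: start 08:35 <= 14:25? ✓; end 11:55 <= 20:25? ✓; end 11:55 >= 09:05? ✓ → yes.
S: start 18:05 <= 14:25? ✗; end 18:15 <= 20:25? ✓; end 18:15 >= 09:05? ✓ → no.
V: start 13:40 <= 14:25? ✓; end 15:35 <= 20:25? ✓; end 15:35 >= 09:05? ✓ → yes.
W: start 06:05 <= 14:25? ✓; end 09:10 <= 20:25? ✓; end 09:10 >= 09:05? ✓ → yes.
Z: start 11:45 <= 14:25? ✓; end 12:55 <= 20:25? ✓; end 12:55 >= 09:05? ✓ → yes.
Result: A, D, E, J, N, Q, V, W, Z.

A, D, E, J, N, Q, V, W, Z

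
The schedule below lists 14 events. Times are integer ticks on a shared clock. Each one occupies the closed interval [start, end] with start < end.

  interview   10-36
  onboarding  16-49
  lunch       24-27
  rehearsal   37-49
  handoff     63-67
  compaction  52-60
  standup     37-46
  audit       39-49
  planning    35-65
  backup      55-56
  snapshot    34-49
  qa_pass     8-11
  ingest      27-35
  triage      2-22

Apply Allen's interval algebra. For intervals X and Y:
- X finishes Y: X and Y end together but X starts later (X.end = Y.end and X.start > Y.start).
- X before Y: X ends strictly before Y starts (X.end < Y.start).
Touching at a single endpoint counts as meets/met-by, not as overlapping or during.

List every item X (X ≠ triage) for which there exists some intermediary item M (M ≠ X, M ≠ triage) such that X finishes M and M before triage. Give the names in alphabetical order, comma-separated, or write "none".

Target triage = [2, 22].
Intermediaries M with M before triage: none.
Union: none.

none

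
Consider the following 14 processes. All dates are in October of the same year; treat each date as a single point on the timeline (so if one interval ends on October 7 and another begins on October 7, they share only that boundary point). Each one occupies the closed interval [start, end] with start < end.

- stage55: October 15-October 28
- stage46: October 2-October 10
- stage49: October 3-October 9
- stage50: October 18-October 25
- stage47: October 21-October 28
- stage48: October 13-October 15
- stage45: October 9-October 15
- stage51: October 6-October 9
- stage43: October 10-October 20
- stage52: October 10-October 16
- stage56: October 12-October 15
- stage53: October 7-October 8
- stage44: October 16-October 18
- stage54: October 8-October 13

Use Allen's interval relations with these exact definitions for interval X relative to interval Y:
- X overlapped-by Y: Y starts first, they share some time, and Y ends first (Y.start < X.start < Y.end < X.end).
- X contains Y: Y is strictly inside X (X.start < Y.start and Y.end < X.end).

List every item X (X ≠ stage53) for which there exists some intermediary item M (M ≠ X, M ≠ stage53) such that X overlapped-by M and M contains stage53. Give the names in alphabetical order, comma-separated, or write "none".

Target stage53 = [October 7, October 8].
Intermediaries M with M contains stage53: stage46, stage49, stage51.
Via stage46 — items with X overlapped-by stage46: stage45, stage54.
Via stage49 — items with X overlapped-by stage49: stage54.
Via stage51 — items with X overlapped-by stage51: stage54.
Union: stage45, stage54.

stage45, stage54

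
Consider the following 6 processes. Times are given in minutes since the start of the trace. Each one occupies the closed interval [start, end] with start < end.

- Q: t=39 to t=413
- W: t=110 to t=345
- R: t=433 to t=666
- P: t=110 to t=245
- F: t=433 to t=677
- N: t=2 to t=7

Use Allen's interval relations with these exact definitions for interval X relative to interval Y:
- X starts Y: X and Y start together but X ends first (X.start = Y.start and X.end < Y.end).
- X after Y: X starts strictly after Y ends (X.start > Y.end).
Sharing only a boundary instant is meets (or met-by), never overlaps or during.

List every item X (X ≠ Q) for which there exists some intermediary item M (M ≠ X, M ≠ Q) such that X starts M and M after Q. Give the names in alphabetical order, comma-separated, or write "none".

R

Target Q = [t=39, t=413].
Intermediaries M with M after Q: F, R.
Via F — items with X starts F: R.
Via R — items with X starts R: none.
Union: R.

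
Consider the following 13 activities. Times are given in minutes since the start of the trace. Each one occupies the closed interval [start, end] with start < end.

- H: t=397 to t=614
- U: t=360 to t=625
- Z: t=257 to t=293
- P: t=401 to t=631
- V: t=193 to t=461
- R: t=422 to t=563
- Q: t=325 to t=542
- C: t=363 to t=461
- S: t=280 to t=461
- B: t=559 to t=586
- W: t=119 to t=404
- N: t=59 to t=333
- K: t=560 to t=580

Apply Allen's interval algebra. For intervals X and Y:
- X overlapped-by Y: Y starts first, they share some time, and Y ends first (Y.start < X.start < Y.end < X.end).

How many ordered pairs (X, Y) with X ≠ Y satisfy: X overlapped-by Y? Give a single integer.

33

Checking all 156 ordered pairs for relation 'overlapped-by'; matching pairs in alphabetical order:
(B, R): B overlapped-by R ✓
(C, W): C overlapped-by W ✓
(H, C): H overlapped-by C ✓
(H, Q): H overlapped-by Q ✓
(H, S): H overlapped-by S ✓
(H, V): H overlapped-by V ✓
(H, W): H overlapped-by W ✓
(K, R): K overlapped-by R ✓
(P, C): P overlapped-by C ✓
(P, H): P overlapped-by H ✓
(P, Q): P overlapped-by Q ✓
(P, S): P overlapped-by S ✓
(P, U): P overlapped-by U ✓
(P, V): P overlapped-by V ✓
(P, W): P overlapped-by W ✓
(Q, N): Q overlapped-by N ✓
(Q, S): Q overlapped-by S ✓
(Q, V): Q overlapped-by V ✓
(Q, W): Q overlapped-by W ✓
(R, C): R overlapped-by C ✓
(R, Q): R overlapped-by Q ✓
(R, S): R overlapped-by S ✓
(R, V): R overlapped-by V ✓
(S, N): S overlapped-by N ✓
... plus 9 further pairs not listed.
Count: 33.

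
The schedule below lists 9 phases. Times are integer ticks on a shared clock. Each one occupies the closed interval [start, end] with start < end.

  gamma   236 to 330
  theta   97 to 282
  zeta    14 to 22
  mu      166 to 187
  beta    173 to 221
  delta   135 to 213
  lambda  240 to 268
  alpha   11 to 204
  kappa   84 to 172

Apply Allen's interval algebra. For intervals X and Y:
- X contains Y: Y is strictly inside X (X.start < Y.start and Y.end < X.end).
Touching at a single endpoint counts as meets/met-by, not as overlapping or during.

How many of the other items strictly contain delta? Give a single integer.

Target delta = [135, 213].
alpha [11, 204] → overlaps → no.
beta [173, 221] → overlapped-by → no.
gamma [236, 330] → after → no.
kappa [84, 172] → overlaps → no.
lambda [240, 268] → after → no.
mu [166, 187] → during → no.
theta [97, 282] → contains → counts.
zeta [14, 22] → before → no.
Total: 1.

1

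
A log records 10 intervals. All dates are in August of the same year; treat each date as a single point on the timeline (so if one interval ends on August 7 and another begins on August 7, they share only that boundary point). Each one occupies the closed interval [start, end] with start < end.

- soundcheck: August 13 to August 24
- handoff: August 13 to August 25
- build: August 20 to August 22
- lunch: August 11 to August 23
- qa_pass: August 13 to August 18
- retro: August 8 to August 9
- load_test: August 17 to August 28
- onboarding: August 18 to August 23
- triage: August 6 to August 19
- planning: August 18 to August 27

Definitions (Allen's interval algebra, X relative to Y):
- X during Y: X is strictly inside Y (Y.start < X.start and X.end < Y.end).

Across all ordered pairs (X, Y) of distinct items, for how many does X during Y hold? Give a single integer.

Checking all 90 ordered pairs for relation 'during'; matching pairs in alphabetical order:
(build, handoff): build during handoff ✓
(build, load_test): build during load_test ✓
(build, lunch): build during lunch ✓
(build, onboarding): build during onboarding ✓
(build, planning): build during planning ✓
(build, soundcheck): build during soundcheck ✓
(onboarding, handoff): onboarding during handoff ✓
(onboarding, load_test): onboarding during load_test ✓
(onboarding, soundcheck): onboarding during soundcheck ✓
(planning, load_test): planning during load_test ✓
(qa_pass, lunch): qa_pass during lunch ✓
(qa_pass, triage): qa_pass during triage ✓
(retro, triage): retro during triage ✓
Count: 13.

13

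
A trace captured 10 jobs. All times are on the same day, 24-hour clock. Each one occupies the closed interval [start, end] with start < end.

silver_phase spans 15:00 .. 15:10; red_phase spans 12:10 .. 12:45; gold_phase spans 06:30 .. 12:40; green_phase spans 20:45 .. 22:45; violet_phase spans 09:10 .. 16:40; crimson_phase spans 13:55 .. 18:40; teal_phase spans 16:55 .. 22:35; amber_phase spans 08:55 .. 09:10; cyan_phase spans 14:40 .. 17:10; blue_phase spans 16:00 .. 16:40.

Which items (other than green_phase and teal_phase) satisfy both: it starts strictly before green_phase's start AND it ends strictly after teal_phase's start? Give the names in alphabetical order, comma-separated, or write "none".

crimson_phase, cyan_phase

Conditions: its start is strictly before green_phase's start (X.start < 20:45) AND its end is strictly after teal_phase's start (X.end > 16:55).
amber_phase: start 08:55 < 20:45? ✓; end 09:10 > 16:55? ✗ → no.
blue_phase: start 16:00 < 20:45? ✓; end 16:40 > 16:55? ✗ → no.
crimson_phase: start 13:55 < 20:45? ✓; end 18:40 > 16:55? ✓ → yes.
cyan_phase: start 14:40 < 20:45? ✓; end 17:10 > 16:55? ✓ → yes.
gold_phase: start 06:30 < 20:45? ✓; end 12:40 > 16:55? ✗ → no.
red_phase: start 12:10 < 20:45? ✓; end 12:45 > 16:55? ✗ → no.
silver_phase: start 15:00 < 20:45? ✓; end 15:10 > 16:55? ✗ → no.
violet_phase: start 09:10 < 20:45? ✓; end 16:40 > 16:55? ✗ → no.
Result: crimson_phase, cyan_phase.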